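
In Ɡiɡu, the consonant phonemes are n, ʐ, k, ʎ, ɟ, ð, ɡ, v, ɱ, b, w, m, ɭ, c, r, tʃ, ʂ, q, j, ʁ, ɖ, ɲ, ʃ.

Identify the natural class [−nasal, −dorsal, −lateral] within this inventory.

Checking each segment against [−nasal], [−dorsal], [−lateral]: /ʐ/ (voiced retroflex fricative), /ð/ (voiced dental fricative), /v/ (voiced labiodental fricative), /b/ (voiced bilabial stop), /r/ (alveolar trill), /tʃ/ (voiceless postalveolar affricate), among others, satisfy every feature; every other segment in the inventory fails at least one.

ʐ, ð, v, b, r, tʃ, ʂ, ɖ, ʃ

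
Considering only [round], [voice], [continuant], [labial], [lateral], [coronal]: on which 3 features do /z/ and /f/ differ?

[voice], [labial], [coronal]

/z/ is the voiced alveolar fricative and /f/ is the voiceless labiodental fricative. Both are [−round], [+continuant], [−lateral]. /z/ is [+voice] while /f/ is [−voice]; /z/ is [−labial] while /f/ is [+labial]; /z/ is [+coronal] while /f/ is [−coronal], so the distinguishing features are [voice], [labial], [coronal].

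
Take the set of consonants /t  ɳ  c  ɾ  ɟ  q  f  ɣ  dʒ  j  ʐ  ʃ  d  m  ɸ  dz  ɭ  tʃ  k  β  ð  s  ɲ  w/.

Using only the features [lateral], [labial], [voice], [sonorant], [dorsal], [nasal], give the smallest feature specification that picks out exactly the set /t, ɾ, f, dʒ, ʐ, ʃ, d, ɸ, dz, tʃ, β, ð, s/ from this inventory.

The class [-nasal], [-lateral], [-dorsal] has exactly /t, ɾ, f, dʒ, ʐ, ʃ, d, ɸ, dz, tʃ, β, ð, s/ as its extension in this inventory. No smaller conjunction from the listed features achieves this: [-lateral, -dorsal] alone would also admit /ɳ, m/; [-nasal, -dorsal] alone would also admit /ɭ/; [-nasal, -lateral] alone would also admit /c, ɟ, q, ɣ, …/; and checking the remaining two-feature bundles turns up none with this extension.

[-nasal, -lateral, -dorsal]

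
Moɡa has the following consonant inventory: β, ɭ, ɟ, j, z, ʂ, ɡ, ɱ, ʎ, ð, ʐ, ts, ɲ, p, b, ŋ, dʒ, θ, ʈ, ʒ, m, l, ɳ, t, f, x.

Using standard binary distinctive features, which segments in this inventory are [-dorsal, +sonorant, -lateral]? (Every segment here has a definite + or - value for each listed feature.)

Eliminate segments failing any feature: /β, z, ʂ, ð, ʐ, ts, p, b, dʒ, θ, ʈ, ʒ, t, f/ are [-sonorant]; /ɭ, l/ are [+lateral]; /ɟ, j, ɡ, ʎ, ɲ, ŋ, x/ are [+dorsal]. The remaining /ɱ, m, ɳ/ satisfy [-dorsal], [+sonorant], [-lateral].

ɱ, m, ɳ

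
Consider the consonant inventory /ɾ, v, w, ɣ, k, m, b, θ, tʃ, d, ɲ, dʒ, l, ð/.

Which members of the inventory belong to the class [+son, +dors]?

The [+sonorant] segments are /ɾ, w, m, ɲ, l/.
Then [+dorsal] leaves /w, ɲ/.

w, ɲ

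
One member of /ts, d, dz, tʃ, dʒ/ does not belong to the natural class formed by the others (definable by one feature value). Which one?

d

[delayed release] (equivalently [strident]) groups all but one: /ts, tʃ, dz, dʒ/ share [+delayed release] while /d/ (voiced alveolar stop) alone is [−delayed release]. Removing any other segment would not leave a single-feature class that excludes it.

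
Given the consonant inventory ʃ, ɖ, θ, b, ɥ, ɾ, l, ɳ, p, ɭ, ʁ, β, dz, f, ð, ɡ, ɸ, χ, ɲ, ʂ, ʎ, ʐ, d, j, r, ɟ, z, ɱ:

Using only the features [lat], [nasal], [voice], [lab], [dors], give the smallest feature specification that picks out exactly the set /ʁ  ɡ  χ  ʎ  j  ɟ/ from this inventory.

Every target segment is [-nasal], [-labial], [+dorsal]; each remaining inventory member fails at least one of these. Each conjunct is needed — [-labial, +dorsal] alone would also admit /ɲ/; [-nasal, +dorsal] alone would also admit /ɥ/; [-nasal, -labial] alone would also admit /ʃ, ɖ, θ, ɾ, …/ — and no other combination of two listed features has exactly this extension, so three is the minimum.

[-nasal, -lab, +dors]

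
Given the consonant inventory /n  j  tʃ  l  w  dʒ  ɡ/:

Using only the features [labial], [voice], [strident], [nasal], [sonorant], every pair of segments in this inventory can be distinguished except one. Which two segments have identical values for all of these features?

l, j

/l/ (alveolar lateral approximant) and /j/ (palatal glide) are both [-labial], [+voice], [-strident], [-nasal], [+sonorant], so none of the listed features separates them. (They do differ in [lateral] and [dorsal], which are not among the given features.) Every other pair in the inventory differs on at least one listed feature.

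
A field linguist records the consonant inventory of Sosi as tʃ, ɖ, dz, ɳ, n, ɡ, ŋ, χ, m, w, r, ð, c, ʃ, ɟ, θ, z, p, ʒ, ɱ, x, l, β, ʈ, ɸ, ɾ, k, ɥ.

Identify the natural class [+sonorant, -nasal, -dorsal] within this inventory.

r, l, ɾ

Checking each segment against [+sonorant], [-nasal], [-dorsal]: /r/ (alveolar trill), /l/ (alveolar lateral approximant), /ɾ/ (alveolar tap) satisfy every feature; every other segment in the inventory fails at least one.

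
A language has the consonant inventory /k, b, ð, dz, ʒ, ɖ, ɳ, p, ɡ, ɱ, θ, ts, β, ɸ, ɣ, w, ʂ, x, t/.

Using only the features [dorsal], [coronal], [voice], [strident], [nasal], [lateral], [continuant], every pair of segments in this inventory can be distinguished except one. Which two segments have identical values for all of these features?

/ɣ/ (voiced velar fricative) and /w/ (labial-velar glide) are both [+dorsal], [-coronal], [+voice], [-strident], [-nasal], [-lateral], [+continuant], so none of the listed features separates them. (They do differ in [sonorant], [labial] and [round], which are not among the given features.) Every other pair in the inventory differs on at least one listed feature.

ɣ, w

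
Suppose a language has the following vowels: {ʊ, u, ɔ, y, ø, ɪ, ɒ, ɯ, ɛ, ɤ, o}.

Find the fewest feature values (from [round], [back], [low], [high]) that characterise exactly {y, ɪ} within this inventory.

Every target segment is [+high], [−back]; each remaining inventory member fails at least one of these. Each conjunct is needed — [−back] alone would also admit /ø, ɛ/; [+high] alone would also admit /ʊ, u, ɯ/ — and no other single listed feature has exactly this extension, so two is the minimum.

[+high, −back]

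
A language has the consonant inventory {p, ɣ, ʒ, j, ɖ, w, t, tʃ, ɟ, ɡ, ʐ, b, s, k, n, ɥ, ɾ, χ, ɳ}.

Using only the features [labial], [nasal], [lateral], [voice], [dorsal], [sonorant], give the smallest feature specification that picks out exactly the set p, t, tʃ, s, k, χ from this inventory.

[−voice]

/p, t, tʃ, s, k, χ/ are exactly the [−voice] segments in the inventory, so a single feature suffices.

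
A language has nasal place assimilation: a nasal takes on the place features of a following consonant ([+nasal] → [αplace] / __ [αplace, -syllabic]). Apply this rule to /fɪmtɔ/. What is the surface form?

In /fɪmtɔ/, the nasal /m/ precedes /t/, which is [+coronal]. The nasal assimilates in place, becoming the [+coronal] nasal /n/. The surface form is [fɪntɔ].

[fɪntɔ]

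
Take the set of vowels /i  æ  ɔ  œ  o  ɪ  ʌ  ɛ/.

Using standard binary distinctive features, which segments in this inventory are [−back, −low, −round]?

Checking each segment against [−back], [−low], [−round]: /i/ (high front unrounded tense vowel), /ɪ/ (high front unrounded lax vowel), /ɛ/ (mid front unrounded lax vowel) satisfy every feature; every other segment in the inventory fails at least one.

i, ɪ, ɛ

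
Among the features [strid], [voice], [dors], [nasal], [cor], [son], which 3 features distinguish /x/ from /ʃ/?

The two segments share [−voice], [−nasal], [−sonorant]. The only features from the list on which they differ: /x/ is [−strident] while /ʃ/ is [+strident]; /x/ is [−coronal] while /ʃ/ is [+coronal]; /x/ is [+dorsal] while /ʃ/ is [−dorsal].

[strident], [coronal], [dorsal]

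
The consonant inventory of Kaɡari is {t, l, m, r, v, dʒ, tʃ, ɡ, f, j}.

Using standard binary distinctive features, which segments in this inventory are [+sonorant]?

The feature [sonorant] marks segments produced without turbulent airflow (nasals, liquids, glides, vowels). In this inventory /l, m, r, j/ have that property, so they are [+sonorant]; /t, v, dʒ, tʃ, ɡ, f/ are [−sonorant].

l, m, r, j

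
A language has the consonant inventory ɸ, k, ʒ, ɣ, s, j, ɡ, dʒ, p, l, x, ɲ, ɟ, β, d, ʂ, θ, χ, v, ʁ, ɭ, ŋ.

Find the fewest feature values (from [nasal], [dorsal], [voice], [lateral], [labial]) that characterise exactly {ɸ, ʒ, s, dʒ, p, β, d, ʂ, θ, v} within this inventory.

[−lateral, −dorsal]

/ɸ, ʒ, s, dʒ, p, β, d, ʂ, θ, v/ are all [−lateral], [−dorsal], and no other segment in the inventory matches both values. Dropping any one of them over-generates: [−dorsal] alone would also admit /l, ɭ/; [−lateral] alone would also admit /k, ɣ, j, ɡ, …/. No other single listed feature picks out exactly this set either, so fewer than two features will not do.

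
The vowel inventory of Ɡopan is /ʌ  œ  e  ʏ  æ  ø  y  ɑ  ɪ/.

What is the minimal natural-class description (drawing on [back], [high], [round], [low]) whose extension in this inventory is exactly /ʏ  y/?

[+high, +round]

/ʏ, y/ are all [+high], [+round], and no other segment in the inventory matches both values. Dropping any one of them over-generates: [+round] alone would also admit /œ, ø/; [+high] alone would also admit /ɪ/. No other single listed feature picks out exactly this set either, so fewer than two features will not do.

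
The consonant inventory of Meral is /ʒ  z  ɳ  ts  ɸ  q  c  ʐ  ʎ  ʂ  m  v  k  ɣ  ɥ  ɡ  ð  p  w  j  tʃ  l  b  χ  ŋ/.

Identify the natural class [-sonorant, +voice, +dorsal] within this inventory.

Checking each segment against [-sonorant], [+voice], [+dorsal]: /ɣ/ (voiced velar fricative), /ɡ/ (voiced velar stop) satisfy every feature; every other segment in the inventory fails at least one.

ɣ, ɡ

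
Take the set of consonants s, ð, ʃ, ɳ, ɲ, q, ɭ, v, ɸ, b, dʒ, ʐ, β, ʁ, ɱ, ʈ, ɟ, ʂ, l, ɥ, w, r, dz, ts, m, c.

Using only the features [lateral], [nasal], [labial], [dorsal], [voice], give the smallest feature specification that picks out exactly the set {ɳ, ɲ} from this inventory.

[+nasal, -labial]

Every target segment is [+nasal], [-labial]; each remaining inventory member fails at least one of these. Each conjunct is needed — [-labial] alone would also admit /s, ð, ʃ, q, …/; [+nasal] alone would also admit /ɱ, m/ — and no other single listed feature has exactly this extension, so two is the minimum.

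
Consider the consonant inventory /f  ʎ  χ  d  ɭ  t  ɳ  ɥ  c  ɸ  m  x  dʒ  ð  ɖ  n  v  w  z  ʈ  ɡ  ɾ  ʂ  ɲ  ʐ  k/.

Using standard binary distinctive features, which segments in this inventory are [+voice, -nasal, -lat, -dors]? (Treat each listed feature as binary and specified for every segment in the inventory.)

Checking each segment against [+voice], [-nasal], [-lateral], [-dorsal]: /d/ (voiced alveolar stop), /dʒ/ (voiced postalveolar affricate), /ð/ (voiced dental fricative), /ɖ/ (voiced retroflex stop), /v/ (voiced labiodental fricative), /z/ (voiced alveolar fricative), among others, satisfy every feature; every other segment in the inventory fails at least one.

d, dʒ, ð, ɖ, v, z, ɾ, ʐ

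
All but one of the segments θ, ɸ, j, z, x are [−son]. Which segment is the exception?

j

/ɸ, θ, x, z/ are all [−sonorant]; /j/ (palatal glide) is [+sonorant].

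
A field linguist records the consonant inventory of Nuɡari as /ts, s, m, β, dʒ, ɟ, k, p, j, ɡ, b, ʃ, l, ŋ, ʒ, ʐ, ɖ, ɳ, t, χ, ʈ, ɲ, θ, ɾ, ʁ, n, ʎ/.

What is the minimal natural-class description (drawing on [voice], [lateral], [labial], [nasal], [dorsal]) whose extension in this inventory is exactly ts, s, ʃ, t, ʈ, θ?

[−voice, −labial, −dorsal]

/ts, s, ʃ, t, ʈ, θ/ are all [−voice], [−labial], [−dorsal], and no other segment in the inventory matches all three values. Dropping any one of them over-generates: [−labial, −dorsal] alone would also admit /dʒ, l, ʒ, ʐ, …/; [−voice, −dorsal] alone would also admit /p/; [−voice, −labial] alone would also admit /k, χ/. No other combination of two listed features picks out exactly this set either, so fewer than three features will not do.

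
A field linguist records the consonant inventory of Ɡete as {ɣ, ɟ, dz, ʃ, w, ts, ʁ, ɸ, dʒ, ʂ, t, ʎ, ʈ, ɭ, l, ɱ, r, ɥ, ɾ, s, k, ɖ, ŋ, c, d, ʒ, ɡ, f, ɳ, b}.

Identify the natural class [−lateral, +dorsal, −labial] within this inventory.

First, the [−lateral] segments are /ɣ, ɟ, dz, ʃ, w, ts, ʁ, ɸ, dʒ, ʂ, t, ʈ, ɱ, r, ɥ, ɾ, s, k, ɖ, ŋ, c, d, ʒ, ɡ, f, ɳ, b/.
Among these, [+dorsal] gives /ɣ, ɟ, w, ʁ, ɥ, k, ŋ, c, ɡ/.
Among these, [−labial] leaves /ɣ, ɟ, ʁ, k, ŋ, c, ɡ/.

ɣ, ɟ, ʁ, k, ŋ, c, ɡ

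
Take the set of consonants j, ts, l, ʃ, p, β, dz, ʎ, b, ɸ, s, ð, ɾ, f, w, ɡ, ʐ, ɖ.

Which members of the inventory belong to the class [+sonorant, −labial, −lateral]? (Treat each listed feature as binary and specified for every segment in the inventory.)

Among the inventory, the [+sonorant] segments are /j, l, ʎ, ɾ, w/.
Then [−labial] gives /j, l, ʎ, ɾ/.
Then [−lateral] leaves /j, ɾ/.

j, ɾ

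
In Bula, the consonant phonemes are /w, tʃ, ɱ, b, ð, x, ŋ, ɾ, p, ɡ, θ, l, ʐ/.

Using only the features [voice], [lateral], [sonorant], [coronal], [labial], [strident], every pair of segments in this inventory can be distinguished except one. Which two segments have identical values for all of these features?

w, ɱ

Both /w/ and /ɱ/ are [+voice], [-lateral], [+sonorant], [-coronal], [+labial], [-strident]. Since the list omits [nasal], [continuant], [round] and [dorsal] — which do distinguish the labial-velar glide from the labiodental nasal — this pair collapses; all other pairs remain distinct.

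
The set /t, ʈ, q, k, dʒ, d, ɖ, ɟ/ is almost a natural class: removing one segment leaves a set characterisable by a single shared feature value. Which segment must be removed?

The remaining segments after removing /dʒ/ share [−delayed release]; /dʒ/ (voiced postalveolar affricate) is [+delayed release]. For every other candidate removal, the leftover set fails to share any single feature value that the removed segment lacks.

dʒ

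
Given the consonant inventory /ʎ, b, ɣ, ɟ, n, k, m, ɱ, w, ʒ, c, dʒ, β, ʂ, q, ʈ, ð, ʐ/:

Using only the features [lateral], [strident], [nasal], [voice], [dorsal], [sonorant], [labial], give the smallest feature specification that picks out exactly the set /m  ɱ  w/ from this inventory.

Every target segment is [+sonorant], [+labial]; each remaining inventory member fails at least one of these. Each conjunct is needed — [+labial] alone would also admit /b, β/; [+sonorant] alone would also admit /ʎ, n/ — and no other single listed feature has exactly this extension, so two is the minimum.

[+sonorant, +labial]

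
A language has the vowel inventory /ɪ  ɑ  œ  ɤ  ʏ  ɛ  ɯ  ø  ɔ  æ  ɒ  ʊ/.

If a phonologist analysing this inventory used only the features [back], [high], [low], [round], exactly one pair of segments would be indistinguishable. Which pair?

Both /œ/ and /ø/ are [−back], [−high], [−low], [+round]. Since the list omits [tense] — which does distinguish the mid front rounded lax vowel from the mid front rounded tense vowel — this pair collapses; all other pairs remain distinct.

œ, ø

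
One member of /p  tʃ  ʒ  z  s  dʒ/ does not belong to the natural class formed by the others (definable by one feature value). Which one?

p

The remaining segments after removing /p/ share [+strident]; /p/ (voiceless bilabial stop) is [-strident]. For every other candidate removal, the leftover set fails to share any single feature value that the removed segment lacks.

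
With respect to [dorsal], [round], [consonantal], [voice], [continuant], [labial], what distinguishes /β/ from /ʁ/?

[labial], [dorsal]

/β/ (voiced bilabial fricative) and /ʁ/ (voiced uvular fricative) agree on [−round], [+consonantal], [+voice], [+continuant]. They differ on [labial] (/β/ [+], /ʁ/ [−]), [dorsal] (/β/ [−], /ʁ/ [+]).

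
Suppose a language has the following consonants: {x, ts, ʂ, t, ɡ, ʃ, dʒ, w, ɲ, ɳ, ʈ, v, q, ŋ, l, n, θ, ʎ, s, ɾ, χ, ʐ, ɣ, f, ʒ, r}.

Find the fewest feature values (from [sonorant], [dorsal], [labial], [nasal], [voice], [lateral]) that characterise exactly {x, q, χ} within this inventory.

/x, q, χ/ are all [−voice], [+dorsal], and no other segment in the inventory matches both values. Dropping any one of them over-generates: [+dorsal] alone would also admit /ɡ, w, ɲ, ŋ, …/; [−voice] alone would also admit /ts, ʂ, t, ʃ, …/. No other single listed feature picks out exactly this set either, so fewer than two features will not do.

[−voice, +dorsal]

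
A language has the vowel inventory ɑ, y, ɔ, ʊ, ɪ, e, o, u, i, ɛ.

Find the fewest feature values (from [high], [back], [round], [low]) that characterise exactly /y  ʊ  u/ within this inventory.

[+high, +round]

/y, ʊ, u/ are all [+high], [+round], and no other segment in the inventory matches both values. Dropping any one of them over-generates: [+round] alone would also admit /ɔ, o/; [+high] alone would also admit /ɪ, i/. No other single listed feature picks out exactly this set either, so fewer than two features will not do.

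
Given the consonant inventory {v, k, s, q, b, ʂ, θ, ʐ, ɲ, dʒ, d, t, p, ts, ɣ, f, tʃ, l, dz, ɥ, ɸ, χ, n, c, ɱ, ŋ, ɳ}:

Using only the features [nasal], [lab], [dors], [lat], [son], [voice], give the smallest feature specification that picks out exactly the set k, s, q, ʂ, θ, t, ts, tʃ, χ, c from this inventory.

[−voice, −lab]

The class [−voice], [−labial] has exactly /k, s, q, ʂ, θ, t, ts, tʃ, χ, c/ as its extension in this inventory. No smaller conjunction from the listed features achieves this: [−labial] alone would also admit /ʐ, ɲ, dʒ, d, …/; [−voice] alone would also admit /p, f, ɸ/; and checking the remaining single features turns up none with this extension.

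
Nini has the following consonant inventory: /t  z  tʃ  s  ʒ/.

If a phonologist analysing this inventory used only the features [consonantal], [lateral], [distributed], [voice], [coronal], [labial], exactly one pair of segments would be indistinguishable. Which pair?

Both /s/ and /t/ are [+consonantal], [−lateral], [−distributed], [−voice], [+coronal], [−labial]. Since the list omits [continuant] and [strident] — which do distinguish the voiceless alveolar fricative from the voiceless alveolar stop — this pair collapses; all other pairs remain distinct.

s, t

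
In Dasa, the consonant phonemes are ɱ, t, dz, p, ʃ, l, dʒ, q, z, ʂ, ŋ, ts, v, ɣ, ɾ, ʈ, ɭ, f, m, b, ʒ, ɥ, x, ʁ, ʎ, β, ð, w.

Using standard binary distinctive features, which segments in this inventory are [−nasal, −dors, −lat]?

Eliminate segments failing any feature: /ɱ, ŋ, m/ are [+nasal]; /l, ɭ/ are [+lateral]; /q, ɣ, ɥ, x, ʁ, ʎ, w/ are [+dorsal]. The remaining /t, dz, p, ʃ, dʒ, z, ʂ, ts, v, ɾ, ʈ, f, b, ʒ, β, ð/ satisfy [−nasal], [−dorsal], [−lateral].

t, dz, p, ʃ, dʒ, z, ʂ, ts, v, ɾ, ʈ, f, b, ʒ, β, ð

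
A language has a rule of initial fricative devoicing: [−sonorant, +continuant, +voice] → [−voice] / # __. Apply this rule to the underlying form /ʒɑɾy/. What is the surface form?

Only the initial segment /ʒ/ is both word-initial and matches the structural description. It is a voiced postalveolar fricative, so [−sonorant, +continuant, +voice] holds; changing it to [−voice] with all other features held fixed yields /ʃ/ (voiceless postalveolar fricative). No other segment meets both the structural description and the environment, so the output is [ʃɑɾy].

[ʃɑɾy]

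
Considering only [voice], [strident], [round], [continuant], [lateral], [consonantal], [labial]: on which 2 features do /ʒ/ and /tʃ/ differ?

[voice], [continuant]

/ʒ/ is the voiced postalveolar fricative and /tʃ/ is the voiceless postalveolar affricate. Both are [+strident], [-round], [-lateral], [+consonantal], [-labial]. /ʒ/ is [+voice] while /tʃ/ is [-voice]; /ʒ/ is [+continuant] while /tʃ/ is [-continuant], so the distinguishing features are [voice], [continuant].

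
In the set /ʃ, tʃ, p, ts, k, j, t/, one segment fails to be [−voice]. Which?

j

Every segment except /j/ is [−voice]. /j/ (palatal glide) is [+voice], so it is the exception.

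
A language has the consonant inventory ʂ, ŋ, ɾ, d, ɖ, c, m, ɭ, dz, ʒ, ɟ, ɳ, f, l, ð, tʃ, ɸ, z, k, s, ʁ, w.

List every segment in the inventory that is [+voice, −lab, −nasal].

ɾ, d, ɖ, ɭ, dz, ʒ, ɟ, l, ð, z, ʁ

Checking each segment against [+voice], [−labial], [−nasal]: /ɾ/ (alveolar tap), /d/ (voiced alveolar stop), /ɖ/ (voiced retroflex stop), /ɭ/ (retroflex lateral approximant), /dz/ (voiced alveolar affricate), /ʒ/ (voiced postalveolar fricative), among others, satisfy every feature; every other segment in the inventory fails at least one.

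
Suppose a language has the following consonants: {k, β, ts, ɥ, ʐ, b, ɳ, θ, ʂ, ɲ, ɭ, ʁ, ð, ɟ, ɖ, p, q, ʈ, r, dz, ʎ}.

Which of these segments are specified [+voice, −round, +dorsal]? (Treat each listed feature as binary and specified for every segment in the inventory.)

ɲ, ʁ, ɟ, ʎ

Checking each segment against [+voice], [−round], [+dorsal]: /ɲ/ (palatal nasal), /ʁ/ (voiced uvular fricative), /ɟ/ (voiced palatal stop), /ʎ/ (palatal lateral approximant) satisfy every feature; every other segment in the inventory fails at least one.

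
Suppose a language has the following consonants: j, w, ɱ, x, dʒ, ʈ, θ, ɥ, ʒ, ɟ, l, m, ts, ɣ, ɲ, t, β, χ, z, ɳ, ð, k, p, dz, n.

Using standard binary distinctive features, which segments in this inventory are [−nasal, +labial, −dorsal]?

Eliminate segments failing any feature: /j, x, dʒ, ʈ, θ, ʒ, ɟ, l, ts, ɣ, t, χ, z, ð, k, dz/ are [−labial]; /w, ɥ/ are [+dorsal]; /ɱ, m, ɲ, ɳ, n/ are [+nasal]. The remaining /β, p/ satisfy [−nasal], [+labial], [−dorsal].

β, p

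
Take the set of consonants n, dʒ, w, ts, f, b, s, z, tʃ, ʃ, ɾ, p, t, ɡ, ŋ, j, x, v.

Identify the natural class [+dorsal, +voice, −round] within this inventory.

ɡ, ŋ, j

Checking each segment against [+dorsal], [+voice], [−round]: /ɡ/ (voiced velar stop), /ŋ/ (velar nasal), /j/ (palatal glide) satisfy every feature; every other segment in the inventory fails at least one.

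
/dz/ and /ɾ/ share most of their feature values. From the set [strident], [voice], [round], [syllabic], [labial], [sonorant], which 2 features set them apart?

The two segments share [+voice], [−round], [−syllabic], [−labial]. The only features from the list on which they differ: /dz/ is [−sonorant] while /ɾ/ is [+sonorant]; /dz/ is [+strident] while /ɾ/ is [−strident].

[sonorant], [strident]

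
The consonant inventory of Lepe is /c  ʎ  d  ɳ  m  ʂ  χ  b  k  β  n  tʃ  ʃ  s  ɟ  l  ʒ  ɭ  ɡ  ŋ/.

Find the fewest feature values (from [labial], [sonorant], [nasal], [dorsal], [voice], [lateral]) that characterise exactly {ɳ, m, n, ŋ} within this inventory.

[+nasal]

/ɳ, m, n, ŋ/ are exactly the [+nasal] segments in the inventory, so a single feature suffices.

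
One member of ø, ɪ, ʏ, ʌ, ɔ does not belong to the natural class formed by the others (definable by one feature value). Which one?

[tense] groups all but one: /ʌ, ɪ, ɔ, ʏ/ share [-tense] while /ø/ (mid front rounded tense vowel) alone is [+tense]. Removing any other segment would not leave a single-feature class that excludes it.

ø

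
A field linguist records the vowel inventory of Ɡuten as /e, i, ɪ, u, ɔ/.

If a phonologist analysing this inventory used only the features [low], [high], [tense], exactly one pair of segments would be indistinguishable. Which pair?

/i/ (high front unrounded tense vowel) and /u/ (high back rounded tense vowel) are both [−low], [+high], [+tense], so none of the listed features separates them. (They do differ in [labial], [round] and [back], which are not among the given features.) Every other pair in the inventory differs on at least one listed feature.

i, u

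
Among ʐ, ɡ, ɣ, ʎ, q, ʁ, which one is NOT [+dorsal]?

Every segment except /ʐ/ is [+dorsal]. /ʐ/ (voiced retroflex fricative) is [−dorsal], so it is the exception.

ʐ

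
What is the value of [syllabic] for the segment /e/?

As the mid front unrounded tense vowel, /e/ is [+syllabic].

[+syllabic]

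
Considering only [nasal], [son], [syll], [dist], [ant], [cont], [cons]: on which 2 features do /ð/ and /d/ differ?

[continuant], [distributed]

The two segments share [−nasal], [−sonorant], [−syllabic], [+anterior], [+consonantal]. The only features from the list on which they differ: /ð/ is [+continuant] while /d/ is [−continuant]; /ð/ is [+distributed] while /d/ is [−distributed].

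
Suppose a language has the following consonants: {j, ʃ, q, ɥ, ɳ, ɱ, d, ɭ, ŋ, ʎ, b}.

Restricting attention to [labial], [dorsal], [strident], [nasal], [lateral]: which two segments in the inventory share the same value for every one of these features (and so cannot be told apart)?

/q/ (voiceless uvular stop) and /j/ (palatal glide) are both [−labial], [+dorsal], [−strident], [−nasal], [−lateral], so none of the listed features separates them. (They do differ in [sonorant], [voice], [continuant], [high] and [back], which are not among the given features.) Every other pair in the inventory differs on at least one listed feature.

q, j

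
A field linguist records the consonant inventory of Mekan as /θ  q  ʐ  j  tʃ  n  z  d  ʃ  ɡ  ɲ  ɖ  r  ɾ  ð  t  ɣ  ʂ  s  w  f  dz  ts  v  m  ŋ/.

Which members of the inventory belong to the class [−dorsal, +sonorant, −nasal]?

Checking each segment against [−dorsal], [+sonorant], [−nasal]: /r/ (alveolar trill), /ɾ/ (alveolar tap) satisfy every feature; every other segment in the inventory fails at least one.

r, ɾ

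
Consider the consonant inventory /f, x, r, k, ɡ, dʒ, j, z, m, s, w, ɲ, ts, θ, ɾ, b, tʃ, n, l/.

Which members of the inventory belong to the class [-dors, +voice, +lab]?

Eliminate segments failing any feature: /f, s, ts, θ, tʃ/ are [-voice]; /x, k, ɡ, j, w, ɲ/ are [+dorsal]; /r, dʒ, z, ɾ, n, l/ are [-labial]. The remaining /m, b/ satisfy [-dorsal], [+voice], [+labial].

m, b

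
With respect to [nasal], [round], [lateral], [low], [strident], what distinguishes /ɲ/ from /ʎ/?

[nasal], [lateral]

/ɲ/ (palatal nasal) and /ʎ/ (palatal lateral approximant) agree on [−round], [−low], [−strident]. They differ on [nasal] (/ɲ/ [+], /ʎ/ [−]), [lateral] (/ɲ/ [−], /ʎ/ [+]).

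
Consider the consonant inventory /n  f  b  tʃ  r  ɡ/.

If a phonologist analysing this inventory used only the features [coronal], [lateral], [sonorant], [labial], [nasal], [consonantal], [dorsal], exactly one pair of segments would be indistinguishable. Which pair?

b, f

On the given features, /b/ and /f/ have an identical profile: [−coronal], [−lateral], [−sonorant], [+labial], [−nasal], [+consonantal], [−dorsal]. No other two segments in the inventory coincide on all 7 features. (They do differ in [voice] and [continuant], which are not among the given features.)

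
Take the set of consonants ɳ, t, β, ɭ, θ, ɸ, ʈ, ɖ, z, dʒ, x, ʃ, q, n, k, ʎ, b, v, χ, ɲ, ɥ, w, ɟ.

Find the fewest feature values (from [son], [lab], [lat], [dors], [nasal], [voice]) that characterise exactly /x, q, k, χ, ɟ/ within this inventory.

Every target segment is [−sonorant], [+dorsal]; each remaining inventory member fails at least one of these. Each conjunct is needed — [+dorsal] alone would also admit /ʎ, ɲ, ɥ, w/; [−sonorant] alone would also admit /t, β, θ, ɸ, …/ — and no other single listed feature has exactly this extension, so two is the minimum.

[−son, +dors]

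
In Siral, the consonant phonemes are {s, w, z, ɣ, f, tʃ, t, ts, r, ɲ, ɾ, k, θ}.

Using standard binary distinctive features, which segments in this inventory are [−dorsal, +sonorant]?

Checking each segment against [−dorsal], [+sonorant]: /r/ (alveolar trill), /ɾ/ (alveolar tap) satisfy every feature; every other segment in the inventory fails at least one.

r, ɾ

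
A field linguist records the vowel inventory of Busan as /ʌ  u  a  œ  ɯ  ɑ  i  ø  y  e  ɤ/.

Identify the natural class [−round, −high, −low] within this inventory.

ʌ, e, ɤ

Among the inventory, the [−round] segments are /ʌ, a, ɯ, ɑ, i, e, ɤ/.
Within that set, [−high] gives /ʌ, a, ɑ, e, ɤ/.
Within that set, [−low] leaves /ʌ, e, ɤ/.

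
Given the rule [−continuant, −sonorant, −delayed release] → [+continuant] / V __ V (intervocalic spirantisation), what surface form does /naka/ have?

[naxa]

The only segment in the rule's environment that also matches [−continuant, −sonorant, −delayed release] is /k/. Applying [+continuant] turns the voiceless velar stop into /x/ (voiceless velar fricative), giving [naxa].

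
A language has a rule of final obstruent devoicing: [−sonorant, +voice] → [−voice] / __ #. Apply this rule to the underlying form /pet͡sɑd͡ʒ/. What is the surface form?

Only the final segment /d͡ʒ/ is both word-final and matches the structural description. It is a voiced postalveolar affricate, so [−sonorant, +voice] holds; changing it to [−voice] with all other features held fixed yields /t͡ʃ/ (voiceless postalveolar affricate). No other segment meets both the structural description and the environment, so the output is [pet͡sɑt͡ʃ].

[pet͡sɑt͡ʃ]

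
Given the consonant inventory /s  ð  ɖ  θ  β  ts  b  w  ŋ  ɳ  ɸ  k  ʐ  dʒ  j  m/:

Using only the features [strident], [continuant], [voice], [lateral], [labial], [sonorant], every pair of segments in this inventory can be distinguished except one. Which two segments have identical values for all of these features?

Both /ɳ/ and /ŋ/ are [-strident], [-continuant], [+voice], [-lateral], [-labial], [+sonorant]. Since the list omits [coronal] and [dorsal] — which do distinguish the retroflex nasal from the velar nasal — this pair collapses; all other pairs remain distinct.

ɳ, ŋ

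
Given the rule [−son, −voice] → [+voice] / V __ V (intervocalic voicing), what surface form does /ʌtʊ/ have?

[ʌdʊ]

Only /t/ occurs between two vowels (/ʌ/ __ /ʊ/) and matches the structural description. It is a voiceless alveolar stop, so [−son, −voice] holds; changing it to [+voice] with all other features held fixed yields /d/ (voiced alveolar stop). No other segment meets both the structural description and the environment, so the output is [ʌdʊ].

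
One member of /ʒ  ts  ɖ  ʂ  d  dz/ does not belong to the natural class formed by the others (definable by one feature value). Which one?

ʒ

/ts, dz, d, ɖ, ʂ/ are all [-distributed], but /ʒ/ (voiced postalveolar fricative) is [+distributed]. No other single segment can be removed to leave a set sharing one feature value that the removed segment lacks, so /ʒ/ is the odd one out.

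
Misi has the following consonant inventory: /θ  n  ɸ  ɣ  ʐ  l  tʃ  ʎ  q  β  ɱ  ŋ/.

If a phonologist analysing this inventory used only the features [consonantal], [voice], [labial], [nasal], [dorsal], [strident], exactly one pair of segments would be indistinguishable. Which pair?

/ɣ/ (voiced velar fricative) and /ʎ/ (palatal lateral approximant) are both [+consonantal], [+voice], [-labial], [-nasal], [+dorsal], [-strident], so none of the listed features separates them. (They do differ in [sonorant], [lateral] and [back], which are not among the given features.) Every other pair in the inventory differs on at least one listed feature.

ɣ, ʎ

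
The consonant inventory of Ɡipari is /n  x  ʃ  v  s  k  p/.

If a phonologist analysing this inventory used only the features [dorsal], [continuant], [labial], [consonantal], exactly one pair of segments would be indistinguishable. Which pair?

/s/ (voiceless alveolar fricative) and /ʃ/ (voiceless postalveolar fricative) are both [-dorsal], [+continuant], [-labial], [+consonantal], so none of the listed features separates them. (They do differ in [anterior] and [distributed], which are not among the given features.) Every other pair in the inventory differs on at least one listed feature.

s, ʃ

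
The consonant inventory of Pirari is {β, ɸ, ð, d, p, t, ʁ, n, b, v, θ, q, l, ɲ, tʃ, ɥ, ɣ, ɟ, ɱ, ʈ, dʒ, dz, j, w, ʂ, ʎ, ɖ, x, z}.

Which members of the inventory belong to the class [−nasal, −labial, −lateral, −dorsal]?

Among the inventory, the [−nasal] segments are /β, ɸ, ð, d, p, t, ʁ, b, v, θ, q, l, tʃ, ɥ, ɣ, ɟ, ʈ, dʒ, dz, j, w, ʂ, ʎ, ɖ, x, z/.
Among these, [−labial] gives /ð, d, t, ʁ, θ, q, l, tʃ, ɣ, ɟ, ʈ, dʒ, dz, j, ʂ, ʎ, ɖ, x, z/.
Among these, [−lateral] gives /ð, d, t, ʁ, θ, q, tʃ, ɣ, ɟ, ʈ, dʒ, dz, j, ʂ, ɖ, x, z/.
Among these, [−dorsal] leaves /ð, d, t, θ, tʃ, ʈ, dʒ, dz, ʂ, ɖ, z/.

ð, d, t, θ, tʃ, ʈ, dʒ, dz, ʂ, ɖ, z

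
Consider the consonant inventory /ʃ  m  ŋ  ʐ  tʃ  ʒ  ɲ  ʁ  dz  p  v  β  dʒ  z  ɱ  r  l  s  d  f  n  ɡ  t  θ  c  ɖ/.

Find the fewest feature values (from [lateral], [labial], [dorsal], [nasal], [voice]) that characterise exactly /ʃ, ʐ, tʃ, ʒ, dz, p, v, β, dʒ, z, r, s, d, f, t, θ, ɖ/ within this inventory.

Every target segment is [−nasal], [−lateral], [−dorsal]; each remaining inventory member fails at least one of these. Each conjunct is needed — [−lateral, −dorsal] alone would also admit /m, ɱ, n/; [−nasal, −dorsal] alone would also admit /l/; [−nasal, −lateral] alone would also admit /ʁ, ɡ, c/ — and no other combination of two listed features has exactly this extension, so three is the minimum.

[−nasal, −lateral, −dorsal]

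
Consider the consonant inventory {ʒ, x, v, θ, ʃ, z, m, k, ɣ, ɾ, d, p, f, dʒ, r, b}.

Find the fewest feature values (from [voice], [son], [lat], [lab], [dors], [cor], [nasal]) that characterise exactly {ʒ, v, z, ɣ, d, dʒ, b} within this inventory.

/ʒ, v, z, ɣ, d, dʒ, b/ are all [-sonorant], [+voice], and no other segment in the inventory matches both values. Dropping any one of them over-generates: [+voice] alone would also admit /m, ɾ, r/; [-sonorant] alone would also admit /x, θ, ʃ, k, …/. No other single listed feature picks out exactly this set either, so fewer than two features will not do.

[-son, +voice]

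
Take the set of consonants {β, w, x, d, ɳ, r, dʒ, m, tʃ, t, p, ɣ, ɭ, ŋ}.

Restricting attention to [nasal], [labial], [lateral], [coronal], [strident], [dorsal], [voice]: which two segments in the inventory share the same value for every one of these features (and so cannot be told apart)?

Both /d/ and /r/ are [-nasal], [-labial], [-lateral], [+coronal], [-strident], [-dorsal], [+voice]. Since the list omits [sonorant] and [continuant] — which do distinguish the voiced alveolar stop from the alveolar trill — this pair collapses; all other pairs remain distinct.

d, r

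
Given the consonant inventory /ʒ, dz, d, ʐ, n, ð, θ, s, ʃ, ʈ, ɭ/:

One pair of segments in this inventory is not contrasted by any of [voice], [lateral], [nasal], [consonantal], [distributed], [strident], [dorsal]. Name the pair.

dz, ʐ

On the given features, /dz/ and /ʐ/ have an identical profile: [+voice], [−lateral], [−nasal], [+consonantal], [−distributed], [+strident], [−dorsal]. No other two segments in the inventory coincide on all 7 features. (They do differ in [continuant] and [anterior], which are not among the given features.)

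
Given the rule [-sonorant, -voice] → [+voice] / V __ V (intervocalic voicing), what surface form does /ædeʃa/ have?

/ʃ/ satisfies [-sonorant, -voice] and sits in V __ V. The [+voice] counterpart of the voiceless postalveolar fricative is /ʒ/. Other segments in /ædeʃa/ either fail the structural description or are not in the environment, so the surface form is [ædeʒa].

[ædeʒa]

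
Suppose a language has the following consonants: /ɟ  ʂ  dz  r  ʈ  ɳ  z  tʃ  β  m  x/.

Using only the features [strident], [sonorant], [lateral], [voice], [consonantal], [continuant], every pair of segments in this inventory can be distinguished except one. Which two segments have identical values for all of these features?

/m/ (bilabial nasal) and /ɳ/ (retroflex nasal) are both [−strident], [+sonorant], [−lateral], [+voice], [+consonantal], [−continuant], so none of the listed features separates them. (They do differ in [labial] and [coronal], which are not among the given features.) Every other pair in the inventory differs on at least one listed feature.

m, ɳ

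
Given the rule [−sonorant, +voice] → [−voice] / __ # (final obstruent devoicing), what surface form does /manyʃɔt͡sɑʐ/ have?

[manyʃɔt͡sɑʂ]

The only segment in the rule's environment that also matches [−sonorant, +voice] is /ʐ/. Applying [−voice] turns the voiced retroflex fricative into /ʂ/ (voiceless retroflex fricative), giving [manyʃɔt͡sɑʂ].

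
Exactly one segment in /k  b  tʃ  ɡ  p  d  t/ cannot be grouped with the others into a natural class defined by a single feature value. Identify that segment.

tʃ

[delayed release] (equivalently [strident]) groups all but one: /b, d, p, t, k, ɡ/ share [-delayed release] while /tʃ/ (voiceless postalveolar affricate) alone is [+delayed release]. Removing any other segment would not leave a single-feature class that excludes it.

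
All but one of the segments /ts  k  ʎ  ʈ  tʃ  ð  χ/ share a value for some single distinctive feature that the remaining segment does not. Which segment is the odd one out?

[sonorant] (equivalently [lateral]) groups all but one: /ʈ, ts, tʃ, ð, χ, k/ share [-sonorant] while /ʎ/ (palatal lateral approximant) alone is [+sonorant]. Removing any other segment would not leave a single-feature class that excludes it.

ʎ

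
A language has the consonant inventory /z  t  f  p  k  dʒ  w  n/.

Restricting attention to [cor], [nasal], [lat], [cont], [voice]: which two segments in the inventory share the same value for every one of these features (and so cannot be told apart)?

Both /k/ and /p/ are [-coronal], [-nasal], [-lateral], [-continuant], [-voice]. Since the list omits [labial] and [dorsal] — which do distinguish the voiceless velar stop from the voiceless bilabial stop — this pair collapses; all other pairs remain distinct.

k, p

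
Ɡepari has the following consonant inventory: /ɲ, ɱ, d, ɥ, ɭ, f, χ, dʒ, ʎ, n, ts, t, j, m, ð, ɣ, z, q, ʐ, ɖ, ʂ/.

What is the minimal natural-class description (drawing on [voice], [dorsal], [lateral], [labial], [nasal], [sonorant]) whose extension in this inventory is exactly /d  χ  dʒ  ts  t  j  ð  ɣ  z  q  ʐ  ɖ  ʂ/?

Every target segment is [-nasal], [-lateral], [-labial]; each remaining inventory member fails at least one of these. Each conjunct is needed — [-lateral, -labial] alone would also admit /ɲ, n/; [-nasal, -labial] alone would also admit /ɭ, ʎ/; [-nasal, -lateral] alone would also admit /ɥ, f/ — and no other combination of two listed features has exactly this extension, so three is the minimum.

[-nasal, -lateral, -labial]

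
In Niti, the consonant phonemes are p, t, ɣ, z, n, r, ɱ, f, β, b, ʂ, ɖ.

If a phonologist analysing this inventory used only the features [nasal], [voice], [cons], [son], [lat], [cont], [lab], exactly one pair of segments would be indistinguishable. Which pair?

Both /z/ and /ɣ/ are [-nasal], [+voice], [+consonantal], [-sonorant], [-lateral], [+continuant], [-labial]. Since the list omits [strident], [coronal] and [dorsal] — which do distinguish the voiced alveolar fricative from the voiced velar fricative — this pair collapses; all other pairs remain distinct.

z, ɣ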